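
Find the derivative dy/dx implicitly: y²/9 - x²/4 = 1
Apply d/dx to both sides, remembering that y depends on x. Each occurrence of y therefore brings in a y' = dy/dx via the chain rule.

With F(x, y) equal to the left-hand side minus the right, differentiate F term by term:
  d/dx[-x^2/4] = -x/2
  d/dx[y^2/9] = 2y·y'/9
  d/dx[-1] = 0
Adding these up, d/dx[F] = 0 becomes
  (-x/2) + (2y/9)·y' = 0,
so isolating y',
  dy/dx = -(-x/2)/(2y/9) = 9x/(4y)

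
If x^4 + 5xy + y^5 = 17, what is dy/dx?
Differentiate both sides with respect to x, treating y as y(x). By the chain rule, any term containing y contributes a factor of y' = dy/dx when we differentiate it.

Move every term to one side and write the relation as F(x, y) = 0. Term by term,
  d/dx[x^4] = 4x^3
  d/dx[5xy] = 5x·y' + 5y
  d/dx[y^5] = 5y^4·y'
  d/dx[-17] = 0

The pieces without y' make up ∂F/∂x and the coefficient of y' is ∂F/∂y:
  ∂F/∂x = 4x^3 + 5y,
  ∂F/∂y = 5x + 5y^4.

Since d/dx[F] = ∂F/∂x + (∂F/∂y)·y' = 0, solve for y':
  (∂F/∂y)·y' = -∂F/∂x
  dy/dx = -(∂F/∂x)/(∂F/∂y) = -(4x^3 + 5y)/(5x + 5y^4) = (-4x^3/5 - y)/(x + y^4)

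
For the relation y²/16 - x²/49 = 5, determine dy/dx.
Apply d/dx to both sides, remembering that y depends on x. Each occurrence of y therefore brings in a y' = dy/dx via the chain rule.

With F(x, y) equal to the left-hand side minus the right, differentiate F term by term:
  d/dx[-x^2/49] = -2x/49
  d/dx[y^2/16] = y·y'/8
  d/dx[-5] = 0
Adding these up, d/dx[F] = 0 becomes
  (-2x/49) + (y/8)·y' = 0,
so isolating y',
  dy/dx = -(-2x/49)/(y/8) = 16x/(49y)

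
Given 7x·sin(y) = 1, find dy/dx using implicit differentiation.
Apply d/dx to both sides, remembering that y depends on x. Each occurrence of y therefore brings in a y' = dy/dx via the chain rule.

With F(x, y) equal to the left-hand side minus the right, differentiate F term by term:
  d/dx[7x·sin(y)] = 7x·y'·cos(y) + 7sin(y)
  d/dx[-1] = 0
Adding these up, d/dx[F] = 0 becomes
  (7sin(y)) + (7x·cos(y))·y' = 0,
so isolating y',
  dy/dx = -(7sin(y))/(7x·cos(y)) = -tan(y)/x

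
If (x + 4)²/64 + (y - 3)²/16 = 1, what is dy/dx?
Differentiate both sides with respect to x, treating y as y(x). By the chain rule, any term containing y contributes a factor of y' = dy/dx when we differentiate it.

Move every term to one side and write the relation as F(x, y) = 0. Term by term,
  d/dx[(x + 4)^2/64] = x/32 + 1/8
  d/dx[(y - 3)^2/16] = y'(y - 3)/8
  d/dx[-1] = 0

The pieces without y' make up ∂F/∂x and the coefficient of y' is ∂F/∂y:
  ∂F/∂x = x/32 + 1/8,
  ∂F/∂y = y/8 - 3/8.

Since d/dx[F] = ∂F/∂x + (∂F/∂y)·y' = 0, solve for y':
  (∂F/∂y)·y' = -∂F/∂x
  dy/dx = -(∂F/∂x)/(∂F/∂y) = -(x/32 + 1/8)/(y/8 - 3/8)
        = -((x + 4)/32)/((y - 3)/8) = (-x - 4)/(4(y - 3))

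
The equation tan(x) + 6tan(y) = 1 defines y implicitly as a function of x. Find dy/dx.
Differentiate both sides with respect to x, treating y as y(x). By the chain rule, any term containing y contributes a factor of y' = dy/dx when we differentiate it.

Move every term to one side and write the relation as F(x, y) = 0. Term by term,
  d/dx[tan(x)] = tan(x)^2 + 1
  d/dx[6tan(y)] = 6·y'(tan(y)^2 + 1)
  d/dx[-1] = 0

The pieces without y' make up ∂F/∂x and the coefficient of y' is ∂F/∂y:
  ∂F/∂x = tan(x)^2 + 1,
  ∂F/∂y = 6tan(y)^2 + 6.

Since d/dx[F] = ∂F/∂x + (∂F/∂y)·y' = 0, solve for y':
  (∂F/∂y)·y' = -∂F/∂x
  dy/dx = -(∂F/∂x)/(∂F/∂y) = -(tan(x)^2 + 1)/(6tan(y)^2 + 6) = -cos(y)^2/(6cos(x)^2)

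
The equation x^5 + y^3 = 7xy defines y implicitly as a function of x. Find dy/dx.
Apply d/dx to both sides, remembering that y depends on x. Each occurrence of y therefore brings in a y' = dy/dx via the chain rule.

With F(x, y) equal to the left-hand side minus the right, differentiate F term by term:
  d/dx[x^5] = 5x^4
  d/dx[-7xy] = -7x·y' - 7y
  d/dx[y^3] = 3y^2·y'
Adding these up, d/dx[F] = 0 becomes
  (5x^4 - 7y) + (-7x + 3y^2)·y' = 0,
so isolating y',
  dy/dx = -(5x^4 - 7y)/(-7x + 3y^2) = (5x^4 - 7y)/(7x - 3y^2)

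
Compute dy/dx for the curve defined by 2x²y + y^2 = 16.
Differentiate both sides with respect to x, treating y as y(x). By the chain rule, any term containing y contributes a factor of y' = dy/dx when we differentiate it.

Move every term to one side and write the relation as F(x, y) = 0. Term by term,
  d/dx[2x^2y] = 2x^2·y' + 4xy
  d/dx[y^2] = 2y·y'
  d/dx[-16] = 0

The pieces without y' make up ∂F/∂x and the coefficient of y' is ∂F/∂y:
  ∂F/∂x = 4xy,
  ∂F/∂y = 2x^2 + 2y.

Since d/dx[F] = ∂F/∂x + (∂F/∂y)·y' = 0, solve for y':
  (∂F/∂y)·y' = -∂F/∂x
  dy/dx = -(∂F/∂x)/(∂F/∂y) = -(4xy)/(2x^2 + 2y) = -2xy/(x^2 + y)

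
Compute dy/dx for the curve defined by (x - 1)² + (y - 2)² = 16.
Apply d/dx to both sides, remembering that y depends on x. Each occurrence of y therefore brings in a y' = dy/dx via the chain rule.

With F(x, y) equal to the left-hand side minus the right, differentiate F term by term:
  d/dx[(x - 1)^2] = 2x - 2
  d/dx[(y - 2)^2] = 2·y'(y - 2)
  d/dx[-16] = 0
Adding these up, d/dx[F] = 0 becomes
  (2x - 2) + (2y - 4)·y' = 0,
so isolating y',
  dy/dx = -(2x - 2)/(2y - 4) = (1 - x)/(y - 2)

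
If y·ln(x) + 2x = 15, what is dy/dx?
Apply d/dx to both sides, remembering that y depends on x. Each occurrence of y therefore brings in a y' = dy/dx via the chain rule.

With F(x, y) equal to the left-hand side minus the right, differentiate F term by term:
  d/dx[2x] = 2
  d/dx[y·ln(x)] = y'·ln(x) + y/x
  d/dx[-15] = 0
Adding these up, d/dx[F] = 0 becomes
  (2 + y/x) + (ln(x))·y' = 0,
so isolating y',
  dy/dx = -(2 + y/x)/(ln(x))
        = -((2x + y)/x)/(ln(x)) = (-2x - y)/(x·ln(x))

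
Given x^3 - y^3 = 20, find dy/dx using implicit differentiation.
Take d/dx of both sides. Since y is implicitly a function of x, the chain rule attaches a y' = dy/dx factor whenever we differentiate through y.

Set F(x, y) = (left side) − (right side), so the curve is F = 0. Differentiating each term of F:
  d/dx[x^3] = 3x^2
  d/dx[-y^3] = -3y^2·y'
  d/dx[-20] = 0

Collecting, the y'-free part is the partial derivative in x and the y' coefficient is the partial derivative in y:
  ∂F/∂x = 3x^2
  ∂F/∂y = -3y^2

so d/dx[F(x, y(x))] = ∂F/∂x + (∂F/∂y)·y' = 0. Rearranging,
  dy/dx = -(∂F/∂x)/(∂F/∂y) = -(3x^2)/(-3y^2) = x^2/y^2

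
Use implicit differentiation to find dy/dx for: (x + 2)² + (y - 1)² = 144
Apply d/dx to both sides, remembering that y depends on x. Each occurrence of y therefore brings in a y' = dy/dx via the chain rule.

With F(x, y) equal to the left-hand side minus the right, differentiate F term by term:
  d/dx[(x + 2)^2] = 2x + 4
  d/dx[(y - 1)^2] = 2·y'(y - 1)
  d/dx[-144] = 0
Adding these up, d/dx[F] = 0 becomes
  (2x + 4) + (2y - 2)·y' = 0,
so isolating y',
  dy/dx = -(2x + 4)/(2y - 2) = (-x - 2)/(y - 1)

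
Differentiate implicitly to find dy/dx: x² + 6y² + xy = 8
Apply d/dx to both sides, remembering that y depends on x. Each occurrence of y therefore brings in a y' = dy/dx via the chain rule.

With F(x, y) equal to the left-hand side minus the right, differentiate F term by term:
  d/dx[x^2] = 2x
  d/dx[xy] = x·y' + y
  d/dx[6y^2] = 12y·y'
  d/dx[-8] = 0
Adding these up, d/dx[F] = 0 becomes
  (2x + y) + (x + 12y)·y' = 0,
so isolating y',
  dy/dx = -(2x + y)/(x + 12y) = (-2x - y)/(x + 12y)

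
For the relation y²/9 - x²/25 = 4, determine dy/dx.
Differentiate the relation implicitly: treat y = y(x) and apply the chain rule, so every y-derivative picks up a y' = dy/dx factor.

With everything moved to the left-hand side, differentiate term by term:
  d/dx[-x^2/25] = -2x/25
  d/dx[y^2/9] = 2y·y'/9
  d/dx[-4] = 0

Separating the contributions that come from x directly and those that come through y:
  without y':      -2x/25
  multiplying y':  2y/9

so (-2x/25) + (2y/9)·y' = 0, and therefore
  dy/dx = -(-2x/25)/(2y/9) = 9x/(25y)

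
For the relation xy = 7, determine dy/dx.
Differentiate the relation implicitly: treat y = y(x) and apply the chain rule, so every y-derivative picks up a y' = dy/dx factor.

With everything moved to the left-hand side, differentiate term by term:
  d/dx[xy] = x·y' + y
  d/dx[-7] = 0

Separating the contributions that come from x directly and those that come through y:
  without y':      y
  multiplying y':  x

so (y) + (x)·y' = 0, and therefore
  dy/dx = -(y)/(x) = -y/x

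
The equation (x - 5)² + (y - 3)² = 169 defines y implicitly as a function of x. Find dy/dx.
Take d/dx of both sides. Since y is implicitly a function of x, the chain rule attaches a y' = dy/dx factor whenever we differentiate through y.

Set F(x, y) = (left side) − (right side), so the curve is F = 0. Differentiating each term of F:
  d/dx[(x - 5)^2] = 2x - 10
  d/dx[(y - 3)^2] = 2·y'(y - 3)
  d/dx[-169] = 0

Collecting, the y'-free part is the partial derivative in x and the y' coefficient is the partial derivative in y:
  ∂F/∂x = 2x - 10
  ∂F/∂y = 2y - 6

so d/dx[F(x, y(x))] = ∂F/∂x + (∂F/∂y)·y' = 0. Rearranging,
  dy/dx = -(∂F/∂x)/(∂F/∂y) = -(2x - 10)/(2y - 6) = (5 - x)/(y - 3)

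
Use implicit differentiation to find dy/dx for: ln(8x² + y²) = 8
Take d/dx of both sides. Since y is implicitly a function of x, the chain rule attaches a y' = dy/dx factor whenever we differentiate through y.

Set F(x, y) = (left side) − (right side), so the curve is F = 0. Differentiating each term of F:
  d/dx[ln(8x^2 + y^2)] = (16x + 2y·y')/(8x^2 + y^2)
  d/dx[-8] = 0

Collecting, the y'-free part is the partial derivative in x and the y' coefficient is the partial derivative in y:
  ∂F/∂x = 16x/(8x^2 + y^2)
  ∂F/∂y = 2y/(8x^2 + y^2)

so d/dx[F(x, y(x))] = ∂F/∂x + (∂F/∂y)·y' = 0. Rearranging,
  dy/dx = -(∂F/∂x)/(∂F/∂y) = -(16x/(8x^2 + y^2))/(2y/(8x^2 + y^2)) = -8x/y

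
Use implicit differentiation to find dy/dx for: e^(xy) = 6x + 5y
Take d/dx of both sides. Since y is implicitly a function of x, the chain rule attaches a y' = dy/dx factor whenever we differentiate through y.

Set F(x, y) = (left side) − (right side), so the curve is F = 0. Differentiating each term of F:
  d/dx[-6x] = -6
  d/dx[-5y] = -5·y'
  d/dx[e^(xy)] = (x·y' + y)·e^(xy)

Collecting, the y'-free part is the partial derivative in x and the y' coefficient is the partial derivative in y:
  ∂F/∂x = y·e^(xy) - 6
  ∂F/∂y = x·e^(xy) - 5

so d/dx[F(x, y(x))] = ∂F/∂x + (∂F/∂y)·y' = 0. Rearranging,
  dy/dx = -(∂F/∂x)/(∂F/∂y) = -(y·e^(xy) - 6)/(x·e^(xy) - 5) = (-y·e^(xy) + 6)/(x·e^(xy) - 5)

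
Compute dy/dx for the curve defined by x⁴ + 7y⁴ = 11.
Differentiate both sides with respect to x, treating y as y(x). By the chain rule, any term containing y contributes a factor of y' = dy/dx when we differentiate it.

Move every term to one side and write the relation as F(x, y) = 0. Term by term,
  d/dx[x^4] = 4x^3
  d/dx[7y^4] = 28y^3·y'
  d/dx[-11] = 0

The pieces without y' make up ∂F/∂x and the coefficient of y' is ∂F/∂y:
  ∂F/∂x = 4x^3,
  ∂F/∂y = 28y^3.

Since d/dx[F] = ∂F/∂x + (∂F/∂y)·y' = 0, solve for y':
  (∂F/∂y)·y' = -∂F/∂x
  dy/dx = -(∂F/∂x)/(∂F/∂y) = -(4x^3)/(28y^3) = -x^3/(7y^3)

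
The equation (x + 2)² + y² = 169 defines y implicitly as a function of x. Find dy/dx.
Apply d/dx to both sides, remembering that y depends on x. Each occurrence of y therefore brings in a y' = dy/dx via the chain rule.

With F(x, y) equal to the left-hand side minus the right, differentiate F term by term:
  d/dx[y^2] = 2y·y'
  d/dx[(x + 2)^2] = 2x + 4
  d/dx[-169] = 0
Adding these up, d/dx[F] = 0 becomes
  (2x + 4) + (2y)·y' = 0,
so isolating y',
  dy/dx = -(2x + 4)/(2y) = (-x - 2)/y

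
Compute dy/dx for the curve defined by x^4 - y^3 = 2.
Take d/dx of both sides. Since y is implicitly a function of x, the chain rule attaches a y' = dy/dx factor whenever we differentiate through y.

Set F(x, y) = (left side) − (right side), so the curve is F = 0. Differentiating each term of F:
  d/dx[x^4] = 4x^3
  d/dx[-y^3] = -3y^2·y'
  d/dx[-2] = 0

Collecting, the y'-free part is the partial derivative in x and the y' coefficient is the partial derivative in y:
  ∂F/∂x = 4x^3
  ∂F/∂y = -3y^2

so d/dx[F(x, y(x))] = ∂F/∂x + (∂F/∂y)·y' = 0. Rearranging,
  dy/dx = -(∂F/∂x)/(∂F/∂y) = -(4x^3)/(-3y^2) = 4x^3/(3y^2)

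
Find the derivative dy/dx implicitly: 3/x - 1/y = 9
Take d/dx of both sides. Since y is implicitly a function of x, the chain rule attaches a y' = dy/dx factor whenever we differentiate through y.

Set F(x, y) = (left side) − (right side), so the curve is F = 0. Differentiating each term of F:
  d/dx[-1/y] = y'/y^2
  d/dx[3/x] = -3/x^2
  d/dx[-9] = 0

Collecting, the y'-free part is the partial derivative in x and the y' coefficient is the partial derivative in y:
  ∂F/∂x = -3/x^2
  ∂F/∂y = y^(-2)

so d/dx[F(x, y(x))] = ∂F/∂x + (∂F/∂y)·y' = 0. Rearranging,
  dy/dx = -(∂F/∂x)/(∂F/∂y) = -(-3/x^2)/(y^(-2)) = 3y^2/x^2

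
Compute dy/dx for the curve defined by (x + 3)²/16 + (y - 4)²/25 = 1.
Differentiate the relation implicitly: treat y = y(x) and apply the chain rule, so every y-derivative picks up a y' = dy/dx factor.

With everything moved to the left-hand side, differentiate term by term:
  d/dx[(x + 3)^2/16] = x/8 + 3/8
  d/dx[(y - 4)^2/25] = 2·y'(y - 4)/25
  d/dx[-1] = 0

Separating the contributions that come from x directly and those that come through y:
  without y':      x/8 + 3/8
  multiplying y':  2y/25 - 8/25

so (x/8 + 3/8) + (2y/25 - 8/25)·y' = 0, and therefore
  dy/dx = -(x/8 + 3/8)/(2y/25 - 8/25)
        = -((x + 3)/8)/(2(y - 4)/25) = 25(-x - 3)/(16(y - 4))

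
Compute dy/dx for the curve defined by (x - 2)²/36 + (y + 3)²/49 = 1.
Apply d/dx to both sides, remembering that y depends on x. Each occurrence of y therefore brings in a y' = dy/dx via the chain rule.

With F(x, y) equal to the left-hand side minus the right, differentiate F term by term:
  d/dx[(x - 2)^2/36] = x/18 - 1/9
  d/dx[(y + 3)^2/49] = 2·y'(y + 3)/49
  d/dx[-1] = 0
Adding these up, d/dx[F] = 0 becomes
  (x/18 - 1/9) + (2y/49 + 6/49)·y' = 0,
so isolating y',
  dy/dx = -(x/18 - 1/9)/(2y/49 + 6/49)
        = -((x - 2)/18)/(2(y + 3)/49) = 49(2 - x)/(36(y + 3))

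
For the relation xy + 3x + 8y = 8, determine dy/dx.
Differentiate the relation implicitly: treat y = y(x) and apply the chain rule, so every y-derivative picks up a y' = dy/dx factor.

With everything moved to the left-hand side, differentiate term by term:
  d/dx[xy] = x·y' + y
  d/dx[3x] = 3
  d/dx[8y] = 8·y'
  d/dx[-8] = 0

Separating the contributions that come from x directly and those that come through y:
  without y':      y + 3
  multiplying y':  x + 8

so (y + 3) + (x + 8)·y' = 0, and therefore
  dy/dx = -(y + 3)/(x + 8) = (-y - 3)/(x + 8)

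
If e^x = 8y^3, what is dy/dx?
Differentiate the relation implicitly: treat y = y(x) and apply the chain rule, so every y-derivative picks up a y' = dy/dx factor.

With everything moved to the left-hand side, differentiate term by term:
  d/dx[-8y^3] = -24y^2·y'
  d/dx[e^(x)] = e^(x)

Separating the contributions that come from x directly and those that come through y:
  without y':      e^(x)
  multiplying y':  -24y^2

so (e^(x)) + (-24y^2)·y' = 0, and therefore
  dy/dx = -(e^(x))/(-24y^2) = e^(x)/(24y^2)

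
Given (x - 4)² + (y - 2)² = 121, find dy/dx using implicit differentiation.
Apply d/dx to both sides, remembering that y depends on x. Each occurrence of y therefore brings in a y' = dy/dx via the chain rule.

With F(x, y) equal to the left-hand side minus the right, differentiate F term by term:
  d/dx[(x - 4)^2] = 2x - 8
  d/dx[(y - 2)^2] = 2·y'(y - 2)
  d/dx[-121] = 0
Adding these up, d/dx[F] = 0 becomes
  (2x - 8) + (2y - 4)·y' = 0,
so isolating y',
  dy/dx = -(2x - 8)/(2y - 4) = (4 - x)/(y - 2)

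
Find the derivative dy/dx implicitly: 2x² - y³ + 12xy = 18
Apply d/dx to both sides, remembering that y depends on x. Each occurrence of y therefore brings in a y' = dy/dx via the chain rule.

With F(x, y) equal to the left-hand side minus the right, differentiate F term by term:
  d/dx[2x^2] = 4x
  d/dx[12xy] = 12x·y' + 12y
  d/dx[-y^3] = -3y^2·y'
  d/dx[-18] = 0
Adding these up, d/dx[F] = 0 becomes
  (4x + 12y) + (12x - 3y^2)·y' = 0,
so isolating y',
  dy/dx = -(4x + 12y)/(12x - 3y^2) = 4(-x - 3y)/(3(4x - y^2))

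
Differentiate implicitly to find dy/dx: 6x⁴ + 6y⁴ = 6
Take d/dx of both sides. Since y is implicitly a function of x, the chain rule attaches a y' = dy/dx factor whenever we differentiate through y.

Set F(x, y) = (left side) − (right side), so the curve is F = 0. Differentiating each term of F:
  d/dx[6x^4] = 24x^3
  d/dx[6y^4] = 24y^3·y'
  d/dx[-6] = 0

Collecting, the y'-free part is the partial derivative in x and the y' coefficient is the partial derivative in y:
  ∂F/∂x = 24x^3
  ∂F/∂y = 24y^3

so d/dx[F(x, y(x))] = ∂F/∂x + (∂F/∂y)·y' = 0. Rearranging,
  dy/dx = -(∂F/∂x)/(∂F/∂y) = -(24x^3)/(24y^3) = -x^3/y^3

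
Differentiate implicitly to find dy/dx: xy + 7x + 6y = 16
Differentiate the relation implicitly: treat y = y(x) and apply the chain rule, so every y-derivative picks up a y' = dy/dx factor.

With everything moved to the left-hand side, differentiate term by term:
  d/dx[xy] = x·y' + y
  d/dx[7x] = 7
  d/dx[6y] = 6·y'
  d/dx[-16] = 0

Separating the contributions that come from x directly and those that come through y:
  without y':      y + 7
  multiplying y':  x + 6

so (y + 7) + (x + 6)·y' = 0, and therefore
  dy/dx = -(y + 7)/(x + 6) = (-y - 7)/(x + 6)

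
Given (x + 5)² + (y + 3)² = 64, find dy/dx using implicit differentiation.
Differentiate both sides with respect to x, treating y as y(x). By the chain rule, any term containing y contributes a factor of y' = dy/dx when we differentiate it.

Move every term to one side and write the relation as F(x, y) = 0. Term by term,
  d/dx[(x + 5)^2] = 2x + 10
  d/dx[(y + 3)^2] = 2·y'(y + 3)
  d/dx[-64] = 0

The pieces without y' make up ∂F/∂x and the coefficient of y' is ∂F/∂y:
  ∂F/∂x = 2x + 10,
  ∂F/∂y = 2y + 6.

Since d/dx[F] = ∂F/∂x + (∂F/∂y)·y' = 0, solve for y':
  (∂F/∂y)·y' = -∂F/∂x
  dy/dx = -(∂F/∂x)/(∂F/∂y) = -(2x + 10)/(2y + 6) = (-x - 5)/(y + 3)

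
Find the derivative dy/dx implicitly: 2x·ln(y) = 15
Take d/dx of both sides. Since y is implicitly a function of x, the chain rule attaches a y' = dy/dx factor whenever we differentiate through y.

Set F(x, y) = (left side) − (right side), so the curve is F = 0. Differentiating each term of F:
  d/dx[2x·ln(y)] = 2x·y'/y + 2ln(y)
  d/dx[-15] = 0

Collecting, the y'-free part is the partial derivative in x and the y' coefficient is the partial derivative in y:
  ∂F/∂x = 2ln(y)
  ∂F/∂y = 2x/y

so d/dx[F(x, y(x))] = ∂F/∂x + (∂F/∂y)·y' = 0. Rearranging,
  dy/dx = -(∂F/∂x)/(∂F/∂y) = -(2ln(y))/(2x/y) = -y·ln(y)/x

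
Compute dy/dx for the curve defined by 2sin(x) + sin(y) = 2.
Differentiate both sides with respect to x, treating y as y(x). By the chain rule, any term containing y contributes a factor of y' = dy/dx when we differentiate it.

Move every term to one side and write the relation as F(x, y) = 0. Term by term,
  d/dx[2sin(x)] = 2cos(x)
  d/dx[sin(y)] = y'·cos(y)
  d/dx[-2] = 0

The pieces without y' make up ∂F/∂x and the coefficient of y' is ∂F/∂y:
  ∂F/∂x = 2cos(x),
  ∂F/∂y = cos(y).

Since d/dx[F] = ∂F/∂x + (∂F/∂y)·y' = 0, solve for y':
  (∂F/∂y)·y' = -∂F/∂x
  dy/dx = -(∂F/∂x)/(∂F/∂y) = -(2cos(x))/(cos(y)) = -2cos(x)/cos(y)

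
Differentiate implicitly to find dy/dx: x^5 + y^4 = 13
Apply d/dx to both sides, remembering that y depends on x. Each occurrence of y therefore brings in a y' = dy/dx via the chain rule.

With F(x, y) equal to the left-hand side minus the right, differentiate F term by term:
  d/dx[x^5] = 5x^4
  d/dx[y^4] = 4y^3·y'
  d/dx[-13] = 0
Adding these up, d/dx[F] = 0 becomes
  (5x^4) + (4y^3)·y' = 0,
so isolating y',
  dy/dx = -(5x^4)/(4y^3) = -5x^4/(4y^3)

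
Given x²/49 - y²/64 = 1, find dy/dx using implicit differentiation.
Differentiate the relation implicitly: treat y = y(x) and apply the chain rule, so every y-derivative picks up a y' = dy/dx factor.

With everything moved to the left-hand side, differentiate term by term:
  d/dx[x^2/49] = 2x/49
  d/dx[-y^2/64] = -y·y'/32
  d/dx[-1] = 0

Separating the contributions that come from x directly and those that come through y:
  without y':      2x/49
  multiplying y':  -y/32

so (2x/49) + (-y/32)·y' = 0, and therefore
  dy/dx = -(2x/49)/(-y/32) = 64x/(49y)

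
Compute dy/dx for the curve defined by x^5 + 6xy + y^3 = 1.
Apply d/dx to both sides, remembering that y depends on x. Each occurrence of y therefore brings in a y' = dy/dx via the chain rule.

With F(x, y) equal to the left-hand side minus the right, differentiate F term by term:
  d/dx[x^5] = 5x^4
  d/dx[6xy] = 6x·y' + 6y
  d/dx[y^3] = 3y^2·y'
  d/dx[-1] = 0
Adding these up, d/dx[F] = 0 becomes
  (5x^4 + 6y) + (6x + 3y^2)·y' = 0,
so isolating y',
  dy/dx = -(5x^4 + 6y)/(6x + 3y^2) = (-5x^4 - 6y)/(3(2x + y^2))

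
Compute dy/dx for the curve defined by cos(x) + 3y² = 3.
Take d/dx of both sides. Since y is implicitly a function of x, the chain rule attaches a y' = dy/dx factor whenever we differentiate through y.

Set F(x, y) = (left side) − (right side), so the curve is F = 0. Differentiating each term of F:
  d/dx[3y^2] = 6y·y'
  d/dx[cos(x)] = -sin(x)
  d/dx[-3] = 0

Collecting, the y'-free part is the partial derivative in x and the y' coefficient is the partial derivative in y:
  ∂F/∂x = -sin(x)
  ∂F/∂y = 6y

so d/dx[F(x, y(x))] = ∂F/∂x + (∂F/∂y)·y' = 0. Rearranging,
  dy/dx = -(∂F/∂x)/(∂F/∂y) = -(-sin(x))/(6y) = sin(x)/(6y)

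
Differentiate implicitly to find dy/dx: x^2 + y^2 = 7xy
Take d/dx of both sides. Since y is implicitly a function of x, the chain rule attaches a y' = dy/dx factor whenever we differentiate through y.

Set F(x, y) = (left side) − (right side), so the curve is F = 0. Differentiating each term of F:
  d/dx[x^2] = 2x
  d/dx[-7xy] = -7x·y' - 7y
  d/dx[y^2] = 2y·y'

Collecting, the y'-free part is the partial derivative in x and the y' coefficient is the partial derivative in y:
  ∂F/∂x = 2x - 7y
  ∂F/∂y = -7x + 2y

so d/dx[F(x, y(x))] = ∂F/∂x + (∂F/∂y)·y' = 0. Rearranging,
  dy/dx = -(∂F/∂x)/(∂F/∂y) = -(2x - 7y)/(-7x + 2y) = (2x - 7y)/(7x - 2y)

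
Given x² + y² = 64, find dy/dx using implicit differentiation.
Apply d/dx to both sides, remembering that y depends on x. Each occurrence of y therefore brings in a y' = dy/dx via the chain rule.

With F(x, y) equal to the left-hand side minus the right, differentiate F term by term:
  d/dx[x^2] = 2x
  d/dx[y^2] = 2y·y'
  d/dx[-64] = 0
Adding these up, d/dx[F] = 0 becomes
  (2x) + (2y)·y' = 0,
so isolating y',
  dy/dx = -(2x)/(2y) = -x/y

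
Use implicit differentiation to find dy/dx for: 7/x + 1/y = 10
Take d/dx of both sides. Since y is implicitly a function of x, the chain rule attaches a y' = dy/dx factor whenever we differentiate through y.

Set F(x, y) = (left side) − (right side), so the curve is F = 0. Differentiating each term of F:
  d/dx[1/y] = -y'/y^2
  d/dx[7/x] = -7/x^2
  d/dx[-10] = 0

Collecting, the y'-free part is the partial derivative in x and the y' coefficient is the partial derivative in y:
  ∂F/∂x = -7/x^2
  ∂F/∂y = -1/y^2

so d/dx[F(x, y(x))] = ∂F/∂x + (∂F/∂y)·y' = 0. Rearranging,
  dy/dx = -(∂F/∂x)/(∂F/∂y) = -(-7/x^2)/(-1/y^2) = -7y^2/x^2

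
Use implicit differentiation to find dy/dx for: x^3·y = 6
Take d/dx of both sides. Since y is implicitly a function of x, the chain rule attaches a y' = dy/dx factor whenever we differentiate through y.

Set F(x, y) = (left side) − (right side), so the curve is F = 0. Differentiating each term of F:
  d/dx[x^3y] = x^3·y' + 3x^2y
  d/dx[-6] = 0

Collecting, the y'-free part is the partial derivative in x and the y' coefficient is the partial derivative in y:
  ∂F/∂x = 3x^2y
  ∂F/∂y = x^3

so d/dx[F(x, y(x))] = ∂F/∂x + (∂F/∂y)·y' = 0. Rearranging,
  dy/dx = -(∂F/∂x)/(∂F/∂y) = -(3x^2y)/(x^3) = -3y/x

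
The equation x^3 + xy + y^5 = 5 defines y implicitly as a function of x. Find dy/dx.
Apply d/dx to both sides, remembering that y depends on x. Each occurrence of y therefore brings in a y' = dy/dx via the chain rule.

With F(x, y) equal to the left-hand side minus the right, differentiate F term by term:
  d/dx[x^3] = 3x^2
  d/dx[xy] = x·y' + y
  d/dx[y^5] = 5y^4·y'
  d/dx[-5] = 0
Adding these up, d/dx[F] = 0 becomes
  (3x^2 + y) + (x + 5y^4)·y' = 0,
so isolating y',
  dy/dx = -(3x^2 + y)/(x + 5y^4) = (-3x^2 - y)/(x + 5y^4)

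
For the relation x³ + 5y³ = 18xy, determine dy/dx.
Differentiate both sides with respect to x, treating y as y(x). By the chain rule, any term containing y contributes a factor of y' = dy/dx when we differentiate it.

Move every term to one side and write the relation as F(x, y) = 0. Term by term,
  d/dx[x^3] = 3x^2
  d/dx[-18xy] = -18x·y' - 18y
  d/dx[5y^3] = 15y^2·y'

The pieces without y' make up ∂F/∂x and the coefficient of y' is ∂F/∂y:
  ∂F/∂x = 3x^2 - 18y,
  ∂F/∂y = -18x + 15y^2.

Since d/dx[F] = ∂F/∂x + (∂F/∂y)·y' = 0, solve for y':
  (∂F/∂y)·y' = -∂F/∂x
  dy/dx = -(∂F/∂x)/(∂F/∂y) = -(3x^2 - 18y)/(-18x + 15y^2) = (x^2 - 6y)/(6x - 5y^2)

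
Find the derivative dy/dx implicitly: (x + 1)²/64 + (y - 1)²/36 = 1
Take d/dx of both sides. Since y is implicitly a function of x, the chain rule attaches a y' = dy/dx factor whenever we differentiate through y.

Set F(x, y) = (left side) − (right side), so the curve is F = 0. Differentiating each term of F:
  d/dx[(x + 1)^2/64] = x/32 + 1/32
  d/dx[(y - 1)^2/36] = y'(y - 1)/18
  d/dx[-1] = 0

Collecting, the y'-free part is the partial derivative in x and the y' coefficient is the partial derivative in y:
  ∂F/∂x = x/32 + 1/32
  ∂F/∂y = y/18 - 1/18

so d/dx[F(x, y(x))] = ∂F/∂x + (∂F/∂y)·y' = 0. Rearranging,
  dy/dx = -(∂F/∂x)/(∂F/∂y) = -(x/32 + 1/32)/(y/18 - 1/18)
        = -((x + 1)/32)/((y - 1)/18) = 9(-x - 1)/(16(y - 1))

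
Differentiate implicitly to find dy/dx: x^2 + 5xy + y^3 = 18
Differentiate both sides with respect to x, treating y as y(x). By the chain rule, any term containing y contributes a factor of y' = dy/dx when we differentiate it.

Move every term to one side and write the relation as F(x, y) = 0. Term by term,
  d/dx[x^2] = 2x
  d/dx[5xy] = 5x·y' + 5y
  d/dx[y^3] = 3y^2·y'
  d/dx[-18] = 0

The pieces without y' make up ∂F/∂x and the coefficient of y' is ∂F/∂y:
  ∂F/∂x = 2x + 5y,
  ∂F/∂y = 5x + 3y^2.

Since d/dx[F] = ∂F/∂x + (∂F/∂y)·y' = 0, solve for y':
  (∂F/∂y)·y' = -∂F/∂x
  dy/dx = -(∂F/∂x)/(∂F/∂y) = -(2x + 5y)/(5x + 3y^2) = (-2x - 5y)/(5x + 3y^2)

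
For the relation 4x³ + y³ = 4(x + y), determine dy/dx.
Differentiate both sides with respect to x, treating y as y(x). By the chain rule, any term containing y contributes a factor of y' = dy/dx when we differentiate it.

Move every term to one side and write the relation as F(x, y) = 0. Term by term,
  d/dx[4x^3] = 12x^2
  d/dx[-4x] = -4
  d/dx[y^3] = 3y^2·y'
  d/dx[-4y] = -4·y'

The pieces without y' make up ∂F/∂x and the coefficient of y' is ∂F/∂y:
  ∂F/∂x = 12x^2 - 4,
  ∂F/∂y = 3y^2 - 4.

Since d/dx[F] = ∂F/∂x + (∂F/∂y)·y' = 0, solve for y':
  (∂F/∂y)·y' = -∂F/∂x
  dy/dx = -(∂F/∂x)/(∂F/∂y) = -(12x^2 - 4)/(3y^2 - 4) = 4(1 - 3x^2)/(3y^2 - 4)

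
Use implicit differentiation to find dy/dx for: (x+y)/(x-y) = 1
Take d/dx of both sides. Since y is implicitly a function of x, the chain rule attaches a y' = dy/dx factor whenever we differentiate through y.

Set F(x, y) = (left side) − (right side), so the curve is F = 0. Differentiating each term of F:
  d/dx[(x + y)/(x - y)] = (y' + 1)/(x - y) + (x + y)(y' - 1)/(x - y)^2
  d/dx[-1] = 0

Collecting, the y'-free part is the partial derivative in x and the y' coefficient is the partial derivative in y:
  ∂F/∂x = 1/(x - y) - (x + y)/(x - y)^2
  ∂F/∂y = 1/(x - y) + (x + y)/(x - y)^2

so d/dx[F(x, y(x))] = ∂F/∂x + (∂F/∂y)·y' = 0. Rearranging,
  dy/dx = -(∂F/∂x)/(∂F/∂y) = -(1/(x - y) - (x + y)/(x - y)^2)/(1/(x - y) + (x + y)/(x - y)^2)
        = -(-2y/(x - y)^2)/(2x/(x - y)^2) = y/x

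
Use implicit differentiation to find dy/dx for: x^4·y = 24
Apply d/dx to both sides, remembering that y depends on x. Each occurrence of y therefore brings in a y' = dy/dx via the chain rule.

With F(x, y) equal to the left-hand side minus the right, differentiate F term by term:
  d/dx[x^4y] = x^4·y' + 4x^3y
  d/dx[-24] = 0
Adding these up, d/dx[F] = 0 becomes
  (4x^3y) + (x^4)·y' = 0,
so isolating y',
  dy/dx = -(4x^3y)/(x^4) = -4y/x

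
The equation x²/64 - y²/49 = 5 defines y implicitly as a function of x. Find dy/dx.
Differentiate both sides with respect to x, treating y as y(x). By the chain rule, any term containing y contributes a factor of y' = dy/dx when we differentiate it.

Move every term to one side and write the relation as F(x, y) = 0. Term by term,
  d/dx[x^2/64] = x/32
  d/dx[-y^2/49] = -2y·y'/49
  d/dx[-5] = 0

The pieces without y' make up ∂F/∂x and the coefficient of y' is ∂F/∂y:
  ∂F/∂x = x/32,
  ∂F/∂y = -2y/49.

Since d/dx[F] = ∂F/∂x + (∂F/∂y)·y' = 0, solve for y':
  (∂F/∂y)·y' = -∂F/∂x
  dy/dx = -(∂F/∂x)/(∂F/∂y) = -(x/32)/(-2y/49) = 49x/(64y)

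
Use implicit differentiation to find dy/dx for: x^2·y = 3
Differentiate both sides with respect to x, treating y as y(x). By the chain rule, any term containing y contributes a factor of y' = dy/dx when we differentiate it.

Move every term to one side and write the relation as F(x, y) = 0. Term by term,
  d/dx[x^2y] = x^2·y' + 2xy
  d/dx[-3] = 0

The pieces without y' make up ∂F/∂x and the coefficient of y' is ∂F/∂y:
  ∂F/∂x = 2xy,
  ∂F/∂y = x^2.

Since d/dx[F] = ∂F/∂x + (∂F/∂y)·y' = 0, solve for y':
  (∂F/∂y)·y' = -∂F/∂x
  dy/dx = -(∂F/∂x)/(∂F/∂y) = -(2xy)/(x^2) = -2y/x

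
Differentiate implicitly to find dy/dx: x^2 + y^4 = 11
Differentiate the relation implicitly: treat y = y(x) and apply the chain rule, so every y-derivative picks up a y' = dy/dx factor.

With everything moved to the left-hand side, differentiate term by term:
  d/dx[x^2] = 2x
  d/dx[y^4] = 4y^3·y'
  d/dx[-11] = 0

Separating the contributions that come from x directly and those that come through y:
  without y':      2x
  multiplying y':  4y^3

so (2x) + (4y^3)·y' = 0, and therefore
  dy/dx = -(2x)/(4y^3) = -x/(2y^3)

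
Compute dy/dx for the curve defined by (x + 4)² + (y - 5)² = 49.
Take d/dx of both sides. Since y is implicitly a function of x, the chain rule attaches a y' = dy/dx factor whenever we differentiate through y.

Set F(x, y) = (left side) − (right side), so the curve is F = 0. Differentiating each term of F:
  d/dx[(x + 4)^2] = 2x + 8
  d/dx[(y - 5)^2] = 2·y'(y - 5)
  d/dx[-49] = 0

Collecting, the y'-free part is the partial derivative in x and the y' coefficient is the partial derivative in y:
  ∂F/∂x = 2x + 8
  ∂F/∂y = 2y - 10

so d/dx[F(x, y(x))] = ∂F/∂x + (∂F/∂y)·y' = 0. Rearranging,
  dy/dx = -(∂F/∂x)/(∂F/∂y) = -(2x + 8)/(2y - 10) = (-x - 4)/(y - 5)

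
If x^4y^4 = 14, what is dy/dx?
Apply d/dx to both sides, remembering that y depends on x. Each occurrence of y therefore brings in a y' = dy/dx via the chain rule.

With F(x, y) equal to the left-hand side minus the right, differentiate F term by term:
  d/dx[x^4y^4] = 4x^4y^3·y' + 4x^3y^4
  d/dx[-14] = 0
Adding these up, d/dx[F] = 0 becomes
  (4x^3y^4) + (4x^4y^3)·y' = 0,
so isolating y',
  dy/dx = -(4x^3y^4)/(4x^4y^3) = -y/x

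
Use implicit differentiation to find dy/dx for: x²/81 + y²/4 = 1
Apply d/dx to both sides, remembering that y depends on x. Each occurrence of y therefore brings in a y' = dy/dx via the chain rule.

With F(x, y) equal to the left-hand side minus the right, differentiate F term by term:
  d/dx[x^2/81] = 2x/81
  d/dx[y^2/4] = y·y'/2
  d/dx[-1] = 0
Adding these up, d/dx[F] = 0 becomes
  (2x/81) + (y/2)·y' = 0,
so isolating y',
  dy/dx = -(2x/81)/(y/2) = -4x/(81y)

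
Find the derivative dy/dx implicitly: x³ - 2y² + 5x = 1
Differentiate the relation implicitly: treat y = y(x) and apply the chain rule, so every y-derivative picks up a y' = dy/dx factor.

With everything moved to the left-hand side, differentiate term by term:
  d/dx[x^3] = 3x^2
  d/dx[5x] = 5
  d/dx[-2y^2] = -4y·y'
  d/dx[-1] = 0

Separating the contributions that come from x directly and those that come through y:
  without y':      3x^2 + 5
  multiplying y':  -4y

so (3x^2 + 5) + (-4y)·y' = 0, and therefore
  dy/dx = -(3x^2 + 5)/(-4y) = (3x^2 + 5)/(4y)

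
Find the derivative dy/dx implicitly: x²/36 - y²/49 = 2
Differentiate both sides with respect to x, treating y as y(x). By the chain rule, any term containing y contributes a factor of y' = dy/dx when we differentiate it.

Move every term to one side and write the relation as F(x, y) = 0. Term by term,
  d/dx[x^2/36] = x/18
  d/dx[-y^2/49] = -2y·y'/49
  d/dx[-2] = 0

The pieces without y' make up ∂F/∂x and the coefficient of y' is ∂F/∂y:
  ∂F/∂x = x/18,
  ∂F/∂y = -2y/49.

Since d/dx[F] = ∂F/∂x + (∂F/∂y)·y' = 0, solve for y':
  (∂F/∂y)·y' = -∂F/∂x
  dy/dx = -(∂F/∂x)/(∂F/∂y) = -(x/18)/(-2y/49) = 49x/(36y)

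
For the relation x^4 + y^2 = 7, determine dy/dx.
Differentiate both sides with respect to x, treating y as y(x). By the chain rule, any term containing y contributes a factor of y' = dy/dx when we differentiate it.

Move every term to one side and write the relation as F(x, y) = 0. Term by term,
  d/dx[x^4] = 4x^3
  d/dx[y^2] = 2y·y'
  d/dx[-7] = 0

The pieces without y' make up ∂F/∂x and the coefficient of y' is ∂F/∂y:
  ∂F/∂x = 4x^3,
  ∂F/∂y = 2y.

Since d/dx[F] = ∂F/∂x + (∂F/∂y)·y' = 0, solve for y':
  (∂F/∂y)·y' = -∂F/∂x
  dy/dx = -(∂F/∂x)/(∂F/∂y) = -(4x^3)/(2y) = -2x^3/y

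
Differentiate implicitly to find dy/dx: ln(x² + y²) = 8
Take d/dx of both sides. Since y is implicitly a function of x, the chain rule attaches a y' = dy/dx factor whenever we differentiate through y.

Set F(x, y) = (left side) − (right side), so the curve is F = 0. Differentiating each term of F:
  d/dx[ln(x^2 + y^2)] = (2x + 2y·y')/(x^2 + y^2)
  d/dx[-8] = 0

Collecting, the y'-free part is the partial derivative in x and the y' coefficient is the partial derivative in y:
  ∂F/∂x = 2x/(x^2 + y^2)
  ∂F/∂y = 2y/(x^2 + y^2)

so d/dx[F(x, y(x))] = ∂F/∂x + (∂F/∂y)·y' = 0. Rearranging,
  dy/dx = -(∂F/∂x)/(∂F/∂y) = -(2x/(x^2 + y^2))/(2y/(x^2 + y^2)) = -x/y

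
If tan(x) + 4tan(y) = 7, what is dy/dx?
Apply d/dx to both sides, remembering that y depends on x. Each occurrence of y therefore brings in a y' = dy/dx via the chain rule.

With F(x, y) equal to the left-hand side minus the right, differentiate F term by term:
  d/dx[tan(x)] = tan(x)^2 + 1
  d/dx[4tan(y)] = 4·y'(tan(y)^2 + 1)
  d/dx[-7] = 0
Adding these up, d/dx[F] = 0 becomes
  (tan(x)^2 + 1) + (4tan(y)^2 + 4)·y' = 0,
so isolating y',
  dy/dx = -(tan(x)^2 + 1)/(4tan(y)^2 + 4) = -cos(y)^2/(4cos(x)^2)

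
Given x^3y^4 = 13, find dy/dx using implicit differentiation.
Apply d/dx to both sides, remembering that y depends on x. Each occurrence of y therefore brings in a y' = dy/dx via the chain rule.

With F(x, y) equal to the left-hand side minus the right, differentiate F term by term:
  d/dx[x^3y^4] = 4x^3y^3·y' + 3x^2y^4
  d/dx[-13] = 0
Adding these up, d/dx[F] = 0 becomes
  (3x^2y^4) + (4x^3y^3)·y' = 0,
so isolating y',
  dy/dx = -(3x^2y^4)/(4x^3y^3) = -3y/(4x)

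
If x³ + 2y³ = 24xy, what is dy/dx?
Differentiate both sides with respect to x, treating y as y(x). By the chain rule, any term containing y contributes a factor of y' = dy/dx when we differentiate it.

Move every term to one side and write the relation as F(x, y) = 0. Term by term,
  d/dx[x^3] = 3x^2
  d/dx[-24xy] = -24x·y' - 24y
  d/dx[2y^3] = 6y^2·y'

The pieces without y' make up ∂F/∂x and the coefficient of y' is ∂F/∂y:
  ∂F/∂x = 3x^2 - 24y,
  ∂F/∂y = -24x + 6y^2.

Since d/dx[F] = ∂F/∂x + (∂F/∂y)·y' = 0, solve for y':
  (∂F/∂y)·y' = -∂F/∂x
  dy/dx = -(∂F/∂x)/(∂F/∂y) = -(3x^2 - 24y)/(-24x + 6y^2) = (x^2 - 8y)/(2(4x - y^2))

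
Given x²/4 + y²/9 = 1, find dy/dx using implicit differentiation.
Differentiate the relation implicitly: treat y = y(x) and apply the chain rule, so every y-derivative picks up a y' = dy/dx factor.

With everything moved to the left-hand side, differentiate term by term:
  d/dx[x^2/4] = x/2
  d/dx[y^2/9] = 2y·y'/9
  d/dx[-1] = 0

Separating the contributions that come from x directly and those that come through y:
  without y':      x/2
  multiplying y':  2y/9

so (x/2) + (2y/9)·y' = 0, and therefore
  dy/dx = -(x/2)/(2y/9) = -9x/(4y)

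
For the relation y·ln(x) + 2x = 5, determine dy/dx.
Apply d/dx to both sides, remembering that y depends on x. Each occurrence of y therefore brings in a y' = dy/dx via the chain rule.

With F(x, y) equal to the left-hand side minus the right, differentiate F term by term:
  d/dx[2x] = 2
  d/dx[y·ln(x)] = y'·ln(x) + y/x
  d/dx[-5] = 0
Adding these up, d/dx[F] = 0 becomes
  (2 + y/x) + (ln(x))·y' = 0,
so isolating y',
  dy/dx = -(2 + y/x)/(ln(x))
        = -((2x + y)/x)/(ln(x)) = (-2x - y)/(x·ln(x))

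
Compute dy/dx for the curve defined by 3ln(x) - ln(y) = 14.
Apply d/dx to both sides, remembering that y depends on x. Each occurrence of y therefore brings in a y' = dy/dx via the chain rule.

With F(x, y) equal to the left-hand side minus the right, differentiate F term by term:
  d/dx[3ln(x)] = 3/x
  d/dx[-ln(y)] = -y'/y
  d/dx[-14] = 0
Adding these up, d/dx[F] = 0 becomes
  (3/x) + (-1/y)·y' = 0,
so isolating y',
  dy/dx = -(3/x)/(-1/y) = 3y/x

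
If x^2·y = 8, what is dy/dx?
Take d/dx of both sides. Since y is implicitly a function of x, the chain rule attaches a y' = dy/dx factor whenever we differentiate through y.

Set F(x, y) = (left side) − (right side), so the curve is F = 0. Differentiating each term of F:
  d/dx[x^2y] = x^2·y' + 2xy
  d/dx[-8] = 0

Collecting, the y'-free part is the partial derivative in x and the y' coefficient is the partial derivative in y:
  ∂F/∂x = 2xy
  ∂F/∂y = x^2

so d/dx[F(x, y(x))] = ∂F/∂x + (∂F/∂y)·y' = 0. Rearranging,
  dy/dx = -(∂F/∂x)/(∂F/∂y) = -(2xy)/(x^2) = -2y/x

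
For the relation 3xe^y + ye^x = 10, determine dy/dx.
Take d/dx of both sides. Since y is implicitly a function of x, the chain rule attaches a y' = dy/dx factor whenever we differentiate through y.

Set F(x, y) = (left side) − (right side), so the curve is F = 0. Differentiating each term of F:
  d/dx[3x·e^(y)] = 3x·y'·e^(y) + 3e^(y)
  d/dx[y·e^(x)] = y·e^(x) + y'·e^(x)
  d/dx[-10] = 0

Collecting, the y'-free part is the partial derivative in x and the y' coefficient is the partial derivative in y:
  ∂F/∂x = y·e^(x) + 3e^(y)
  ∂F/∂y = 3x·e^(y) + e^(x)

so d/dx[F(x, y(x))] = ∂F/∂x + (∂F/∂y)·y' = 0. Rearranging,
  dy/dx = -(∂F/∂x)/(∂F/∂y) = -(y·e^(x) + 3e^(y))/(3x·e^(y) + e^(x)) = (-y·e^(x) - 3e^(y))/(3x·e^(y) + e^(x))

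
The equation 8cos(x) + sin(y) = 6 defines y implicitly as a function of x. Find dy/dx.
Differentiate the relation implicitly: treat y = y(x) and apply the chain rule, so every y-derivative picks up a y' = dy/dx factor.

With everything moved to the left-hand side, differentiate term by term:
  d/dx[sin(y)] = y'·cos(y)
  d/dx[8cos(x)] = -8sin(x)
  d/dx[-6] = 0

Separating the contributions that come from x directly and those that come through y:
  without y':      -8sin(x)
  multiplying y':  cos(y)

so (-8sin(x)) + (cos(y))·y' = 0, and therefore
  dy/dx = -(-8sin(x))/(cos(y)) = 8sin(x)/cos(y)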